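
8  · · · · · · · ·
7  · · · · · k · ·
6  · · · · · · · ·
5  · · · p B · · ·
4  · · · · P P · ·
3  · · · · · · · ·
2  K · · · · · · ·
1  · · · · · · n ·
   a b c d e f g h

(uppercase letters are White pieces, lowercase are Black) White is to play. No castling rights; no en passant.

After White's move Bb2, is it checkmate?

no

After Bb2: black king on f7; in check: no.
Black is not in check, so this cannot be checkmate.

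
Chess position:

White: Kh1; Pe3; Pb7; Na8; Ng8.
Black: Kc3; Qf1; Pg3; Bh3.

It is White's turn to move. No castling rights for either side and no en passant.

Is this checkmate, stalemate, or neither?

White to move; white king on h1.
In check: yes, from the black queen on f1.
King squares — g1: attacked by Qf1; g2: attacked by Qf1; h2: attacked by Pg3.
Legal moves for White: none.
In check with no legal moves → checkmate.

checkmate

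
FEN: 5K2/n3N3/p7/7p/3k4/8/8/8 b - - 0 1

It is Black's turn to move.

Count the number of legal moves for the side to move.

12

Black to move; king on d4.
In check: no.
Legal moves: Nc8, Nc6, Nb5, Ke5, Kc5, Ke4, Kc4, Ke3, Kd3, Kc3, a5, h4.
Count: 12.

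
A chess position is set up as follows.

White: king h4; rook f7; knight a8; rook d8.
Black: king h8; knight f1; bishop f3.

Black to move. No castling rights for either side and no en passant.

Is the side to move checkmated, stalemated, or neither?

Black to move; black king on h8.
In check: yes, from the white rook on d8.
King squares — g7: attacked by Rf7; h7: attacked by Rf7; g8: attacked by Rd8.
Legal moves for Black: none.
In check with no legal moves → checkmate.

checkmate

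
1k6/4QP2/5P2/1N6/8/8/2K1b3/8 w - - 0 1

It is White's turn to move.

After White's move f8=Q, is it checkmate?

yes

After f8=Q: black king on b8; in check: yes, from the white queen on f8.
King squares — a7: attacked by Nb5; b7: attacked by Qe7; c7: attacked by Nb5; a8: attacked by Qf8; c8: attacked by Qf8.
Black has no legal moves → checkmate.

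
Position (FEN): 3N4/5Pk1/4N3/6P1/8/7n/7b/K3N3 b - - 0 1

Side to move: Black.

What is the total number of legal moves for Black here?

Black to move; king on g7.
In check: yes, from the white knight on e6.
Legal moves: Kh8, Kh7, Kg6.
Count: 3.

3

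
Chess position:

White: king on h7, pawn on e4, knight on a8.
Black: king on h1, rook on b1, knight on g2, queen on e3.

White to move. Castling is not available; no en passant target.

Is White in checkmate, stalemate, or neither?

White to move; white king on h7.
In check: no.
Legal moves for White: Nc7, Nb6, Kh8, Kg8, Kg7, Kg6, e5.
White has 7 legal moves and is not in check → neither.

neither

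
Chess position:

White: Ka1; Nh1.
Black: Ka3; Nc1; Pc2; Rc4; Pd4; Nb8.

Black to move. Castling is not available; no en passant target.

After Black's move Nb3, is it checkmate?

yes

After Nb3: white king on a1; in check: yes, from the black knight on b3.
King squares — b1: attacked by Pc2; a2: attacked by Ka3; b2: attacked by Ka3.
White has no legal moves → checkmate.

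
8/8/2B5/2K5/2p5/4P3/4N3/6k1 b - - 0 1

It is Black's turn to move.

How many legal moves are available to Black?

Black to move; king on g1.
In check: yes, from the white knight on e2.
Legal moves: Kh2, Kf2, Kf1.
Count: 3.

3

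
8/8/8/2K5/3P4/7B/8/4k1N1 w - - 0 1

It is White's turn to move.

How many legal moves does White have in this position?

White to move; king on c5.
In check: no.
Legal moves: Kd6, Kc6, Kb6, Kd5, Kb5, Kc4, Kb4, Bc8, Bd7, Be6, Bf5, Bg4, Bg2, Bf1, Nf3+, Ne2, d5.
Count: 17.

17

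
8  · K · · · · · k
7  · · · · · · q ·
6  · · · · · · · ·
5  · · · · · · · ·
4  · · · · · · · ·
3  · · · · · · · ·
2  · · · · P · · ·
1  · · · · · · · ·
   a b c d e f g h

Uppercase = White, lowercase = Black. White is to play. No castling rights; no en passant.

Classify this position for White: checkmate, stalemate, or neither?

White to move; white king on b8.
In check: no.
Legal moves for White: Kc8, Ka8, e3, e4.
White has 4 legal moves and is not in check → neither.

neither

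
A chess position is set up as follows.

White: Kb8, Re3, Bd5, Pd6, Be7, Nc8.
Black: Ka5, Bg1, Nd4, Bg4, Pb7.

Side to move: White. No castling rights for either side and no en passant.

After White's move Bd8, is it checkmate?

After Bd8: black king on a5; in check: yes, from the white bishop on d8.
Black has 5 legal replies: Ka6, Kb5, Kb4, Ka4, b6.
In check but a legal move exists → not checkmate.

no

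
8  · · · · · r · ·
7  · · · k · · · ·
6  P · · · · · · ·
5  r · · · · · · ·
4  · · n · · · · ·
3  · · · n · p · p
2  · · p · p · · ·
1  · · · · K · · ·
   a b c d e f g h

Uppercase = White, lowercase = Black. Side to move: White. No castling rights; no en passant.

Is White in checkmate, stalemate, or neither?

checkmate

White to move; white king on e1.
In check: yes, from the black knight on d3.
King squares — d1: attacked by Pc2; f1: attacked by Pe2; d2: attacked by Nc4; e2: attacked by Pf3; f2: attacked by Nd3.
Legal moves for White: none.
In check with no legal moves → checkmate.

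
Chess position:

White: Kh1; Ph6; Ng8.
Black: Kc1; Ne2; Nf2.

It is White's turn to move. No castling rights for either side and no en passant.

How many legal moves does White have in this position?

White to move; king on h1.
In check: yes, from the black knight on f2.
Legal moves: Kh2, Kg2.
Count: 2.

2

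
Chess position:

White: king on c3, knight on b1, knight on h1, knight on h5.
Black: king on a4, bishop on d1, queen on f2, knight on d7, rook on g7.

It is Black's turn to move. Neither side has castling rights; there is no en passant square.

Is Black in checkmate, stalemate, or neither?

neither

Black to move; black king on a4.
In check: no.
Legal moves for Black include: Rg8, Rh7, Rf7, Re7, Rg6, Rg5, Rg4, Rg3+, Rg2, Rg1, Nf8, Nb8, Nf6, Nb6, Ne5, Nc5, Kb5, Ka5, ... (list truncated; more exist).
Black has legal moves and is not in check → neither.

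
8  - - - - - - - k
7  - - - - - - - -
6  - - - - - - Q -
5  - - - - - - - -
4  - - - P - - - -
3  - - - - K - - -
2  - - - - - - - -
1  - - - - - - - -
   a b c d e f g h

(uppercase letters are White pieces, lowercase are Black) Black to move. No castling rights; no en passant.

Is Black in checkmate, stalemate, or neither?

stalemate

Black to move; black king on h8.
In check: no.
King squares — g7: attacked by Qg6; h7: attacked by Qg6; g8: attacked by Qg6.
Legal moves for Black: none.
Not in check and no legal moves → stalemate.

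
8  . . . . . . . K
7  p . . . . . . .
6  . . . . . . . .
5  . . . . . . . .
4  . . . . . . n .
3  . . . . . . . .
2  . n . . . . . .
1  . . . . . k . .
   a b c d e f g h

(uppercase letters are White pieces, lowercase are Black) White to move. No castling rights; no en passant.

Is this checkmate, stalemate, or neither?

neither

White to move; white king on h8.
In check: no.
Legal moves for White: Kg8, Kh7, Kg7.
White has 3 legal moves and is not in check → neither.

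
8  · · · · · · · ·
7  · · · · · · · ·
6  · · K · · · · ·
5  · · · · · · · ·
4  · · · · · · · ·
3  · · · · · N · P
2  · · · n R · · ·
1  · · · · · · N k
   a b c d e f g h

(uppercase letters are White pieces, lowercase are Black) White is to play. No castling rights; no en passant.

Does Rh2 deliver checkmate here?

After Rh2: black king on h1; in check: yes, from the white rook on h2.
King squares — g1: attacked by Nf3; g2: attacked by Rh2; h2: attacked by Nf3.
Black has no legal moves → checkmate.

yes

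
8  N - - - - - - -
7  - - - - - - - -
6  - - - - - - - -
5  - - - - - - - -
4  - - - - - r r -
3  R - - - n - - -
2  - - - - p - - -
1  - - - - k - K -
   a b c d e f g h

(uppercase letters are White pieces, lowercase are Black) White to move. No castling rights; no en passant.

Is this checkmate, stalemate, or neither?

neither

White to move; white king on g1.
In check: yes, from the black rook on g4.
Legal moves for White: Kh2, Kh1.
White is in check but has 2 legal moves → neither.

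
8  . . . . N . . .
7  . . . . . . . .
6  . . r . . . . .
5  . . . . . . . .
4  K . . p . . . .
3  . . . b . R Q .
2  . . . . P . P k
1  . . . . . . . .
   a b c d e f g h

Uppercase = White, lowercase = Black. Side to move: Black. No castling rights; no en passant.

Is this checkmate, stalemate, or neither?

Black to move; black king on h2.
In check: yes, from the white queen on g3.
King squares — g1: available; h1: available; g2: attacked by Qg3; g3: attacked by Rf3; h3: attacked by Pg2.
Legal moves for Black: Kh1, Kg1.
Black is in check but has 2 legal moves → neither.

neither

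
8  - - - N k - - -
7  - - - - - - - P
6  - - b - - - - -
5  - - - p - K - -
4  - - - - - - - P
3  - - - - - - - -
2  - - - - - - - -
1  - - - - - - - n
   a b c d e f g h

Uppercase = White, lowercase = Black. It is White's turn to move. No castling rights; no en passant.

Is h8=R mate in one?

no

After h8=R: black king on e8; in check: yes, from the white rook on h8.
Black has 2 legal replies: Ke7, Kd7.
In check but a legal move exists → not checkmate.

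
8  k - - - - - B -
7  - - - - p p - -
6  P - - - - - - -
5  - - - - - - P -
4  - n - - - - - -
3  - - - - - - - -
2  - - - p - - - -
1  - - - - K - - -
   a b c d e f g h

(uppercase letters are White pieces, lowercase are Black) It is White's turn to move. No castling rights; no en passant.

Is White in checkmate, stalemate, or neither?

neither

White to move; white king on e1.
In check: yes, from the black pawn on d2.
Legal moves for White: Kf2, Ke2, Kxd2, Kf1, Kd1.
White is in check but has 5 legal moves → neither.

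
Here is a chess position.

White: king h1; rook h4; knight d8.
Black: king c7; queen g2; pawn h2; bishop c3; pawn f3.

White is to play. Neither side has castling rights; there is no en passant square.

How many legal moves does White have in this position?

White to move; king on h1.
In check: yes, from the black queen on g2.
Legal moves: none.
Count: 0.

0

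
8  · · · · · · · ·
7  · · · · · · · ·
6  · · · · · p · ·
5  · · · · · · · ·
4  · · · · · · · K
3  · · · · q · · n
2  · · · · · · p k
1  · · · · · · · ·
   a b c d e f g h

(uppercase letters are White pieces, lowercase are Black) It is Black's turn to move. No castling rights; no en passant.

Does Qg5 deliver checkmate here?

yes

After Qg5: white king on h4; in check: yes, from the black queen on g5.
King squares — g3: attacked by Kh2; h3: attacked by Kh2; g4: attacked by Qg5; g5: attacked by Nh3; h5: attacked by Qg5.
White has no legal moves → checkmate.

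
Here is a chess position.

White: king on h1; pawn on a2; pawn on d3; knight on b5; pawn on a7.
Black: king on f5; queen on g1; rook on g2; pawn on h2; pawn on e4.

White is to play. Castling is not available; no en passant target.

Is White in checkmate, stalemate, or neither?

checkmate

White to move; white king on h1.
In check: yes, from the black queen on g1.
King squares — g1: attacked by Rg2; g2: attacked by Qg1; h2: attacked by Qg1.
Legal moves for White: none.
In check with no legal moves → checkmate.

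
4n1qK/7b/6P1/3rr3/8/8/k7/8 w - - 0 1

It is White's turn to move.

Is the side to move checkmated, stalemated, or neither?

checkmate

White to move; white king on h8.
In check: yes, from the black queen on g8.
King squares — g7: attacked by Ne8; h7: attacked by Qg8; g8: attacked by Bh7.
Legal moves for White: none.
In check with no legal moves → checkmate.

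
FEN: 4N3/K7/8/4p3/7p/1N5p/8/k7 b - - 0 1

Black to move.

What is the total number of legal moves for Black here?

3

Black to move; king on a1.
In check: yes, from the white knight on b3.
Legal moves: Kb2, Ka2, Kb1.
Count: 3.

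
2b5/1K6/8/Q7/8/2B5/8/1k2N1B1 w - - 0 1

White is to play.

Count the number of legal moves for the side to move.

White to move; king on b7.
In check: yes, from the black bishop on c8.
Legal moves: Kxc8, Kb8, Ka8, Kc7, Ka7, Kc6, Kb6.
Count: 7.

7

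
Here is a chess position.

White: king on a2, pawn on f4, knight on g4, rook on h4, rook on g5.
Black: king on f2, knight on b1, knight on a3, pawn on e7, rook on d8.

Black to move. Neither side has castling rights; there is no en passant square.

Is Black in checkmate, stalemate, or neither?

neither

Black to move; black king on f2.
In check: yes, from the white knight on g4.
King squares — e1: available; f1: available; g1: available; e2: available; g2: available; e3: attacked by Ng4; f3: available; g3: available.
Legal moves for Black: Kg3, Kf3, Kg2, Ke2, Kg1, Kf1, Ke1.
Black is in check but has 7 legal moves → neither.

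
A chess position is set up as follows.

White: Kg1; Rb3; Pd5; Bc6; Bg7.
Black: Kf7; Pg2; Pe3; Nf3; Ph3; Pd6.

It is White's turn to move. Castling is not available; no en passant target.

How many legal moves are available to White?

0

White to move; king on g1.
In check: yes, from the black knight on f3.
Legal moves: none.
Count: 0.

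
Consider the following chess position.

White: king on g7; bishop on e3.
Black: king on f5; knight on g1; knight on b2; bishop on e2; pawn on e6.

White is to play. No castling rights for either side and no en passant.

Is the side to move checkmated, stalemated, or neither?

neither

White to move; white king on g7.
In check: no.
Legal moves for White: Kh8, Kg8, Kf8, Kh7, Kf7, Kh6, Ba7, Bh6, Bb6, Bg5, Bc5, Bf4, Bd4, Bf2, Bd2, Bxg1, Bc1.
White has 17 legal moves and is not in check → neither.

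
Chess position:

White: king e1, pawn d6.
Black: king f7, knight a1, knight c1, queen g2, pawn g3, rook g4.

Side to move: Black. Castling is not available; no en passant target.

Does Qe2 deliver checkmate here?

yes

After Qe2: white king on e1; in check: yes, from the black queen on e2.
King squares — d1: attacked by Qe2; f1: attacked by Qe2; d2: attacked by Qe2; e2: attacked by Nc1; f2: attacked by Qe2.
White has no legal moves → checkmate.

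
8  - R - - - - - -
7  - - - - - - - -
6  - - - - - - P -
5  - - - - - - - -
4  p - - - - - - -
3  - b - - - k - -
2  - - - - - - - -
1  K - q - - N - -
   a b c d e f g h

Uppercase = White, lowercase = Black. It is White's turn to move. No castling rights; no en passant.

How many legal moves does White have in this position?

0

White to move; king on a1.
In check: yes, from the black queen on c1.
Legal moves: none.
Count: 0.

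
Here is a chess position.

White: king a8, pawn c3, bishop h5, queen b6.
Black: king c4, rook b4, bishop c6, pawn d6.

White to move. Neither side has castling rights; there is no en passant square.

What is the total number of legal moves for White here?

4

White to move; king on a8.
In check: yes, from the black bishop on c6.
Legal moves: Kb8, Ka7, Qb7, Qxc6+.
Count: 4.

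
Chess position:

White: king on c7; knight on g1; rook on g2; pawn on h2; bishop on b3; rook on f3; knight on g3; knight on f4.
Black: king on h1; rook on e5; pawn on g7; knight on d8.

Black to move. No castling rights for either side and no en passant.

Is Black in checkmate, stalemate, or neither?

Black to move; black king on h1.
In check: yes, from the white knight on g3.
King squares — g1: attacked by Rg2; g2: attacked by Nf4; h2: attacked by Rg2.
Legal moves for Black: none.
In check with no legal moves → checkmate.

checkmate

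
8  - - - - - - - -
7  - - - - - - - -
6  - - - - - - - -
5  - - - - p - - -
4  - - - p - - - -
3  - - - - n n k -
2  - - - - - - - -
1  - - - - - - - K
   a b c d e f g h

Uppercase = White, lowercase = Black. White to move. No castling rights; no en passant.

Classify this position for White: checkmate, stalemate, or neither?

White to move; white king on h1.
In check: no.
King squares — g1: attacked by Nf3; g2: attacked by Ne3; h2: attacked by Nf3.
Legal moves for White: none.
Not in check and no legal moves → stalemate.

stalemate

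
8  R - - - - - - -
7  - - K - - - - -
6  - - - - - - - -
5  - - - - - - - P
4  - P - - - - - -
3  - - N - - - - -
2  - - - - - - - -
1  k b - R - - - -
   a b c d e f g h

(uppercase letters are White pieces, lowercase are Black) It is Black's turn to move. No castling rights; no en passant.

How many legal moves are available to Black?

Black to move; king on a1.
In check: yes, from the white rook on a8.
Legal moves: Kb2.
Count: 1.

1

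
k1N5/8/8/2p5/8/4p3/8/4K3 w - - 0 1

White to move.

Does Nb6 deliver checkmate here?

no

After Nb6: black king on a8; in check: yes, from the white knight on b6.
Black has 3 legal replies: Kb8, Kb7, Ka7.
In check but a legal move exists → not checkmate.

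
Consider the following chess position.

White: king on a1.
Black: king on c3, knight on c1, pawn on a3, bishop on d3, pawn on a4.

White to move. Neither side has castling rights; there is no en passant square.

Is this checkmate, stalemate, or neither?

White to move; white king on a1.
In check: no.
King squares — b1: attacked by Bd3; a2: attacked by Nc1; b2: attacked by Pa3.
Legal moves for White: none.
Not in check and no legal moves → stalemate.

stalemate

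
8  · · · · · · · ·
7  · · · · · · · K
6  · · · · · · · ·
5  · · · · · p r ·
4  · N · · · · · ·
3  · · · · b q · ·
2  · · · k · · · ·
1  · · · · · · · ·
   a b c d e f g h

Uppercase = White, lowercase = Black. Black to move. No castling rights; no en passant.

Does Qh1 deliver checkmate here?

After Qh1: white king on h7; in check: yes, from the black queen on h1.
King squares — g6: attacked by Rg5; h6: attacked by Qh1; g7: attacked by Rg5; g8: attacked by Rg5; h8: attacked by Qh1.
White has no legal moves → checkmate.

yes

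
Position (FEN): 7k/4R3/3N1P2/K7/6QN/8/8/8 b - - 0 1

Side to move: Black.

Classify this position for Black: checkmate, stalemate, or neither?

Black to move; black king on h8.
In check: no.
King squares — g7: attacked by Qg4; h7: attacked by Re7; g8: attacked by Qg4.
Legal moves for Black: none.
Not in check and no legal moves → stalemate.

stalemate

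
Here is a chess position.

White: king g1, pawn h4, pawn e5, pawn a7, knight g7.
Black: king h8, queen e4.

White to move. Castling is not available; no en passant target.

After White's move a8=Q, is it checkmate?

After a8=Q: black king on h8; in check: yes, from the white queen on a8.
Black has 3 legal replies: Kh7, Kxg7, Qxa8.
In check but a legal move exists → not checkmate.

no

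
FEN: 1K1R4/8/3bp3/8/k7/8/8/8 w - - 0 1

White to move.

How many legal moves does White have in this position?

5

White to move; king on b8.
In check: yes, from the black bishop on d6.
Legal moves: Kc8, Ka8, Kb7, Ka7, Rxd6.
Count: 5.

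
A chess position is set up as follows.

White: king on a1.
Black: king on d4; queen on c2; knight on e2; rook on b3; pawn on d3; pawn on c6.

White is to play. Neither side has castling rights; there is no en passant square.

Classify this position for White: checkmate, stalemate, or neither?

White to move; white king on a1.
In check: no.
King squares — b1: attacked by Qc2; a2: attacked by Qc2; b2: attacked by Qc2.
Legal moves for White: none.
Not in check and no legal moves → stalemate.

stalemate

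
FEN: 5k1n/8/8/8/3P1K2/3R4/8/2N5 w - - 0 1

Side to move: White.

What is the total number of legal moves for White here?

21

White to move; king on f4.
In check: no.
Legal moves: Kg5, Kf5, Ke5, Kg4, Ke4, Kg3, Kf3, Ke3, Rh3, Rg3, Rf3, Re3, Rc3, Rb3, Ra3, Rd2, Rd1, Nb3, Ne2, Na2, d5.
Count: 21.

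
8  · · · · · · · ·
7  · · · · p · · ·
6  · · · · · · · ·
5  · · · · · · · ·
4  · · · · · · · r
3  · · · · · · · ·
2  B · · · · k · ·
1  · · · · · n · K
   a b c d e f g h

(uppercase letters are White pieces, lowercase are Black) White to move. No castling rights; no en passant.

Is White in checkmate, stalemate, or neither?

White to move; white king on h1.
In check: yes, from the black rook on h4.
King squares — g1: attacked by Kf2; g2: attacked by Kf2; h2: attacked by Nf1.
Legal moves for White: none.
In check with no legal moves → checkmate.

checkmate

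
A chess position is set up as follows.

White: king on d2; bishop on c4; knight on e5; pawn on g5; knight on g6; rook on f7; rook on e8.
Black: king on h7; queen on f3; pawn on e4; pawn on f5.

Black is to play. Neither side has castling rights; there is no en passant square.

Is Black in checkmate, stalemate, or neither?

checkmate

Black to move; black king on h7.
In check: yes, from the white rook on f7.
King squares — g6: attacked by Ne5; h6: attacked by Pg5; g7: attacked by Rf7; g8: attacked by Re8; h8: attacked by Ng6.
Legal moves for Black: none.
In check with no legal moves → checkmate.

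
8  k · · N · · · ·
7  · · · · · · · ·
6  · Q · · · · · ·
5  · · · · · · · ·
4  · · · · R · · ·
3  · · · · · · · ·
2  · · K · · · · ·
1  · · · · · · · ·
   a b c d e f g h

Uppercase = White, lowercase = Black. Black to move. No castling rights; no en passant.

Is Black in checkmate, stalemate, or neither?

stalemate

Black to move; black king on a8.
In check: no.
King squares — a7: attacked by Qb6; b7: attacked by Qb6; b8: attacked by Qb6.
Legal moves for Black: none.
Not in check and no legal moves → stalemate.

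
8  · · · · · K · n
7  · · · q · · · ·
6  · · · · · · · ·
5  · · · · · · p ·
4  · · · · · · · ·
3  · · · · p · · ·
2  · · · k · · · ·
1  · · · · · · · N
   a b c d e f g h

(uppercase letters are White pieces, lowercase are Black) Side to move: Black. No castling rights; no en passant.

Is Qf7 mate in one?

After Qf7: white king on f8; in check: yes, from the black queen on f7.
King squares — e7: attacked by Qf7; f7: attacked by Nh8; g7: attacked by Qf7; e8: attacked by Qf7; g8: attacked by Qf7.
White has no legal moves → checkmate.

yes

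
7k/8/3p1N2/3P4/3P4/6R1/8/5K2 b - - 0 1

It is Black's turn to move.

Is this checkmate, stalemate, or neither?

stalemate

Black to move; black king on h8.
In check: no.
King squares — g7: attacked by Rg3; h7: attacked by Nf6; g8: attacked by Rg3.
Legal moves for Black: none.
Not in check and no legal moves → stalemate.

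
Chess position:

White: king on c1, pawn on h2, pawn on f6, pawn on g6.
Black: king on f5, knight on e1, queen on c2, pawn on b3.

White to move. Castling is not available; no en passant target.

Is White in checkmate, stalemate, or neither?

White to move; white king on c1.
In check: yes, from the black queen on c2.
King squares — b1: attacked by Qc2; d1: attacked by Qc2; b2: attacked by Qc2; c2: attacked by Ne1; d2: attacked by Qc2.
Legal moves for White: none.
In check with no legal moves → checkmate.

checkmate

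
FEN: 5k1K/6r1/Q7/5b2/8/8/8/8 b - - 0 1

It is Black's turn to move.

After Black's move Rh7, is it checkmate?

After Rh7: white king on h8; in check: yes, from the black rook on h7.
King squares — g7: attacked by Rh7; h7: attacked by Bf5; g8: attacked by Kf8.
White has no legal moves → checkmate.

yes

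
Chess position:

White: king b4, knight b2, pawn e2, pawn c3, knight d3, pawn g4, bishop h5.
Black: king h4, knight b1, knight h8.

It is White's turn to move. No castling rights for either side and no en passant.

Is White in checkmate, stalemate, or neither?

neither

White to move; white king on b4.
In check: no.
Legal moves for White include: Be8, Bf7, Bg6, Kc5, Kb5, Ka5, Kc4, Ka4, Kb3, Ne5, Nc5, Nf4, Nf2, Ne1, Nc1, Nc4, Na4, Nd1, ... (list truncated; more exist).
White has legal moves and is not in check → neither.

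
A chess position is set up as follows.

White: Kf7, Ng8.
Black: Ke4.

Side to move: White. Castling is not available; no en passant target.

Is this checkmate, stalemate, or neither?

neither

White to move; white king on f7.
In check: no.
Legal moves for White: Ne7, Nh6, Nf6+, Kf8, Ke8, Kg7, Ke7, Kg6, Kf6, Ke6.
White has 10 legal moves and is not in check → neither.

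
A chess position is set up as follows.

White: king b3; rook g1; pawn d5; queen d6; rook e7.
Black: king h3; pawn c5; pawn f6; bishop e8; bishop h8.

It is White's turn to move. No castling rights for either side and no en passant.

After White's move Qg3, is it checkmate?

yes

After Qg3: black king on h3; in check: yes, from the white queen on g3.
King squares — g2: attacked by Rg1; h2: attacked by Qg3; g3: attacked by Rg1; g4: attacked by Qg3; h4: attacked by Qg3.
Black has no legal moves → checkmate.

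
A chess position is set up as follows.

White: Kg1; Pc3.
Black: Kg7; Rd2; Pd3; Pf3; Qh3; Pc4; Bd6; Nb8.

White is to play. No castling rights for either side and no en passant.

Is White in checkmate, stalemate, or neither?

stalemate

White to move; white king on g1.
In check: no.
King squares — f1: attacked by Qh3; h1: attacked by Qh3; f2: attacked by Rd2; g2: attacked by Rd2; h2: attacked by Rd2.
Legal moves for White: none.
Not in check and no legal moves → stalemate.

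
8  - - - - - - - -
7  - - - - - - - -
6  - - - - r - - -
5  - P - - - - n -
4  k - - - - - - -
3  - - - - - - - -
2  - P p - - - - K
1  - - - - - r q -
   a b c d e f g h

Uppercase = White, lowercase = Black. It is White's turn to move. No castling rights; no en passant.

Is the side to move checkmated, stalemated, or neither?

checkmate

White to move; white king on h2.
In check: yes, from the black queen on g1.
King squares — g1: attacked by Rf1; h1: attacked by Qg1; g2: attacked by Qg1; g3: attacked by Qg1; h3: attacked by Ng5.
Legal moves for White: none.
In check with no legal moves → checkmate.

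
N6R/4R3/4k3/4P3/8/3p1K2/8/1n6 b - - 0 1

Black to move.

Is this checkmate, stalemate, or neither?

neither

Black to move; black king on e6.
In check: yes, from the white rook on e7.
King squares — d5: available; e5: attacked by Re7; f5: available; d6: attacked by Pe5; f6: attacked by Pe5; d7: attacked by Re7; e7: available; f7: attacked by Re7.
Legal moves for Black: Kxe7, Kf5, Kd5.
Black is in check but has 3 legal moves → neither.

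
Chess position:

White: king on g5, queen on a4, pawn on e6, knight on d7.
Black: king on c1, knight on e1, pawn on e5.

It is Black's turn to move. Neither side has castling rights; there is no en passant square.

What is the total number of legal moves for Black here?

8

Black to move; king on c1.
In check: no.
Legal moves: Nf3+, Nd3, Ng2, Nc2, Kd2, Kb2, Kb1, e4.
Count: 8.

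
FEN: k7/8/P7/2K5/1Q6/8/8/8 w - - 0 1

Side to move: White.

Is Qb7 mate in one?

yes

After Qb7: black king on a8; in check: yes, from the white queen on b7.
King squares — a7: attacked by Qb7; b7: attacked by Pa6; b8: attacked by Qb7.
Black has no legal moves → checkmate.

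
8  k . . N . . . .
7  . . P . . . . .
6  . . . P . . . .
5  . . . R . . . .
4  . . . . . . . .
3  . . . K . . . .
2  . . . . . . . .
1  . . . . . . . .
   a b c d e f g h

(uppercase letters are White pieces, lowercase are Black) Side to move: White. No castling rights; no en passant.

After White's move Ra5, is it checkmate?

yes

After Ra5: black king on a8; in check: yes, from the white rook on a5.
King squares — a7: attacked by Ra5; b7: attacked by Nd8; b8: attacked by Pc7.
Black has no legal moves → checkmate.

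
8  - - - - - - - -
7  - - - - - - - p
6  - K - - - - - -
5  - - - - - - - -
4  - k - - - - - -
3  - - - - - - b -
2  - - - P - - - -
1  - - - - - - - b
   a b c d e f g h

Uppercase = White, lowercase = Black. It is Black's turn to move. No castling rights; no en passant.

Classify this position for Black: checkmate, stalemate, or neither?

neither

Black to move; black king on b4.
In check: no.
Legal moves for Black include: Kc4, Ka4, Kb3, Ka3, Bb8, Bc7+, Bd6, Be5, Bh4, Bf4, Bh2, Bf2+, Be1, Ba8, Bb7, Bc6, Bd5, Be4, ... (list truncated; more exist).
Black has legal moves and is not in check → neither.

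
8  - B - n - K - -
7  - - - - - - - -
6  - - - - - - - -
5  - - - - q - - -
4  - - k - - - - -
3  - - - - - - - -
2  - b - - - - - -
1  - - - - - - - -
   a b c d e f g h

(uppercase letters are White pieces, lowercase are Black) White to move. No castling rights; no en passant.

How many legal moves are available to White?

White to move; king on f8.
In check: no.
Legal moves: Kg8, Bc7, Ba7, Bd6, Bxe5.
Count: 5.

5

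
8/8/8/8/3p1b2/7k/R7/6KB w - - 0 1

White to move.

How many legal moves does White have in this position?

23

White to move; king on g1.
In check: no.
Legal moves: Ra8, Ra7, Ra6, Ra5, Ra4, Ra3+, Rh2+, Rg2, Rf2, Re2, Rd2, Rc2, Rb2, Ra1, Ba8, Bb7, Bc6, Bd5, Be4, Bf3, Bg2+, Kf2, Kf1.
Count: 23.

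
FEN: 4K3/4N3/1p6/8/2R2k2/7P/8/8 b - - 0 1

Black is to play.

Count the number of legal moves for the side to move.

5

Black to move; king on f4.
In check: yes, from the white rook on c4.
Legal moves: Kg5, Ke5, Kg3, Kf3, Ke3.
Count: 5.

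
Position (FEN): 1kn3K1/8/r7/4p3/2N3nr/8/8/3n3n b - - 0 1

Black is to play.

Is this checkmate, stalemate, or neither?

Black to move; black king on b8.
In check: no.
Legal moves for Black include: Ne7+, Na7, Nd6, Nb6, Ka8, Kc7, Kb7, Ka7, Ra8, Ra7, Rah6, Rg6+, Rf6, Re6, Rd6, Rc6, Rb6, Ra5, ... (list truncated; more exist).
Black has legal moves and is not in check → neither.

neither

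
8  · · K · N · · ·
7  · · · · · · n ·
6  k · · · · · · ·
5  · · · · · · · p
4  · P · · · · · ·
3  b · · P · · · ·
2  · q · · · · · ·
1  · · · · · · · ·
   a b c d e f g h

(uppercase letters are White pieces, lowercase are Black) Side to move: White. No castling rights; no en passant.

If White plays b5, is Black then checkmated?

After b5: black king on a6; in check: yes, from the white pawn on b5.
Black has 5 legal replies: Ka7, Kb6, Kxb5, Ka5, Qxb5.
In check but a legal move exists → not checkmate.

no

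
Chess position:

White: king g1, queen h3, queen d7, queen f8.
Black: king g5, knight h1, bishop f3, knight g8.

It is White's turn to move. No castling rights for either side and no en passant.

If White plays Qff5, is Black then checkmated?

After Qff5: black king on g5; in check: yes, from the white queen on f5.
King squares — f4: attacked by Qf5; g4: attacked by Qh3; h4: attacked by Qh3; f5: attacked by Qh3; h5: attacked by Qh3; f6: attacked by Qf5; g6: attacked by Qf5; h6: attacked by Qh3.
Black has no legal moves → checkmate.

yes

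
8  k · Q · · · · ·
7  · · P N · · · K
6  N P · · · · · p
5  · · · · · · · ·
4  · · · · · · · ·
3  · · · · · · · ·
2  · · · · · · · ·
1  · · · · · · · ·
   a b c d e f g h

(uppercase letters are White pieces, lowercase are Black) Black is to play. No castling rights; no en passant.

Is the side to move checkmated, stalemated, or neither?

checkmate

Black to move; black king on a8.
In check: yes, from the white queen on c8.
King squares — a7: attacked by Pb6; b7: attacked by Qc8; b8: attacked by Na6.
Legal moves for Black: none.
In check with no legal moves → checkmate.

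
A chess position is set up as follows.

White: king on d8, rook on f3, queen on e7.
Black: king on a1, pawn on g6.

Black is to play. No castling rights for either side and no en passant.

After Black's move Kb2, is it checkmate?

After Kb2: white king on d8; in check: no.
White is not in check, so this cannot be checkmate.

no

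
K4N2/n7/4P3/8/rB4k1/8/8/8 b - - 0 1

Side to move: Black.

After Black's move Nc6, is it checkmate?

no

After Nc6: white king on a8; in check: yes, from the black rook on a4.
White has 2 legal replies: Kb7, Ba5.
In check but a legal move exists → not checkmate.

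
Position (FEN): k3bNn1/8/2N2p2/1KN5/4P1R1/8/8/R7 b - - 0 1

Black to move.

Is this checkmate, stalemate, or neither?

Black to move; black king on a8.
In check: yes, from the white rook on a1.
King squares — a7: attacked by Ra1; b7: attacked by Nc5; b8: attacked by Nc6.
Legal moves for Black: none.
In check with no legal moves → checkmate.

checkmate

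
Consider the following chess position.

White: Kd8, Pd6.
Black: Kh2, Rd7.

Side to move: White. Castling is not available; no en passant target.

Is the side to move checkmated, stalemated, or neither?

neither

White to move; white king on d8.
In check: yes, from the black rook on d7.
Legal moves for White: Ke8, Kc8, Kxd7.
White is in check but has 3 legal moves → neither.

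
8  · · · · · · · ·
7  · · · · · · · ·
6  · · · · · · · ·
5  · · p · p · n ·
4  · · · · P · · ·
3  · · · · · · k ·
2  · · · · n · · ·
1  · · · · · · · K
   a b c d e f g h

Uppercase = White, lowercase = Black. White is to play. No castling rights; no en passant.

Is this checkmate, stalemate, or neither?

White to move; white king on h1.
In check: no.
King squares — g1: attacked by Ne2; g2: attacked by Kg3; h2: attacked by Kg3.
Legal moves for White: none.
Not in check and no legal moves → stalemate.

stalemate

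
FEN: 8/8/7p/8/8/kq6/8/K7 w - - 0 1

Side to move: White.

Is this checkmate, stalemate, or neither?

stalemate

White to move; white king on a1.
In check: no.
King squares — b1: attacked by Qb3; a2: attacked by Ka3; b2: attacked by Ka3.
Legal moves for White: none.
Not in check and no legal moves → stalemate.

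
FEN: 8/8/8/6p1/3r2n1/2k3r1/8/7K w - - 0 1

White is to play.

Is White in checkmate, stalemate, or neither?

stalemate

White to move; white king on h1.
In check: no.
King squares — g1: attacked by Rg3; g2: attacked by Rg3; h2: attacked by Ng4.
Legal moves for White: none.
Not in check and no legal moves → stalemate.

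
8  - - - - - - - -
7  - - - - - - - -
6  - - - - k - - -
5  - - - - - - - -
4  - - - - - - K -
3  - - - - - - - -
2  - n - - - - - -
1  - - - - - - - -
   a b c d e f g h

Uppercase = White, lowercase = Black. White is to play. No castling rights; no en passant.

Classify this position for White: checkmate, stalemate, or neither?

neither

White to move; white king on g4.
In check: no.
Legal moves for White: Kh5, Kg5, Kh4, Kf4, Kh3, Kg3, Kf3.
White has 7 legal moves and is not in check → neither.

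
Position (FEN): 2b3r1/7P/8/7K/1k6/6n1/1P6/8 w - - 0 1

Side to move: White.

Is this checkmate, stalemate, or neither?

White to move; white king on h5.
In check: yes, from the black knight on g3.
Legal moves for White: Kh6, Kh4.
White is in check but has 2 legal moves → neither.

neither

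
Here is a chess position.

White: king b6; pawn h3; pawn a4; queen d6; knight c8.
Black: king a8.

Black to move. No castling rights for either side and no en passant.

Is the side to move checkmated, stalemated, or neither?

stalemate

Black to move; black king on a8.
In check: no.
King squares — a7: attacked by Kb6; b7: attacked by Kb6; b8: attacked by Qd6.
Legal moves for Black: none.
Not in check and no legal moves → stalemate.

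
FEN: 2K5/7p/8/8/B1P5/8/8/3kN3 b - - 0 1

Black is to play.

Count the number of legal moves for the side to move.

4

Black to move; king on d1.
In check: yes, from the white bishop on a4.
Legal moves: Ke2, Kd2, Kxe1, Kc1.
Count: 4.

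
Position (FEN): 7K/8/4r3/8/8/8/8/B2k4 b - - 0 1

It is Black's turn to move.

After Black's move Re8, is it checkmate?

After Re8: white king on h8; in check: yes, from the black rook on e8.
White has 2 legal replies: Kh7, Kg7.
In check but a legal move exists → not checkmate.

no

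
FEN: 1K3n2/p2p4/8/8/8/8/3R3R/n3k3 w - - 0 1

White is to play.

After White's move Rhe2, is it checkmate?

no

After Rhe2: black king on e1; in check: yes, from the white rook on e2.
Black has 1 legal reply: Kf1.
In check but a legal move exists → not checkmate.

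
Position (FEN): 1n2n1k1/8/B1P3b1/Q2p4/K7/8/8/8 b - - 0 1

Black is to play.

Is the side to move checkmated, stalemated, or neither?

neither

Black to move; black king on g8.
In check: no.
Legal moves for Black include: Kh8, Kf8, Kh7, Kg7, Kf7, Ng7, Nc7, Nf6, Nd6, Nd7, Nxc6, Nxa6, Bh7, Bf7, Bh5, Bf5, Be4, Bd3, ... (list truncated; more exist).
Black has legal moves and is not in check → neither.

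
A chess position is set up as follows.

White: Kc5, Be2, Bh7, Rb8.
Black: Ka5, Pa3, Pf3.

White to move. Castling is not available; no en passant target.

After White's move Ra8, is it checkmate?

After Ra8: black king on a5; in check: yes, from the white rook on a8.
King squares — a4: attacked by Ra8; b4: attacked by Kc5; b5: attacked by Be2; a6: attacked by Be2; b6: attacked by Kc5.
Black has no legal moves → checkmate.

yes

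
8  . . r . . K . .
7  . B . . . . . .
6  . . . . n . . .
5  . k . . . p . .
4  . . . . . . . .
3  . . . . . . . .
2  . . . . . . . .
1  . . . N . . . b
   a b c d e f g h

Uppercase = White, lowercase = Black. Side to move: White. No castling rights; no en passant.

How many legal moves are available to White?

White to move; king on f8.
In check: yes, from the black knight on e6 and the black rook on c8.
Legal moves: Kf7, Ke7.
Count: 2.

2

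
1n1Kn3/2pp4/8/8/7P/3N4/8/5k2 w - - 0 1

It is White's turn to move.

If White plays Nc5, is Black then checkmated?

After Nc5: black king on f1; in check: no.
Black is not in check, so this cannot be checkmate.

no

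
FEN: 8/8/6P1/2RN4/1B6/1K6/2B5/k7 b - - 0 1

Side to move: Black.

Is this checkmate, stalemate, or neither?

stalemate

Black to move; black king on a1.
In check: no.
King squares — b1: attacked by Bc2; a2: attacked by Kb3; b2: attacked by Kb3.
Legal moves for Black: none.
Not in check and no legal moves → stalemate.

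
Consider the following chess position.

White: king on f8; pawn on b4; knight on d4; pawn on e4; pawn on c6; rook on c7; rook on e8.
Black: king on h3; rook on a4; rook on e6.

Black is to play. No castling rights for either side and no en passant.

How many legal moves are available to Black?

22

Black to move; king on h3.
In check: no.
Legal moves: Rxe8+, Re7, Rh6, Rg6, Rf6+, Rd6, Rxc6, Re5, Rxe4, Ra8, Ra7, Ra6, Ra5, Rxb4, Ra3, Ra2, Ra1, Kh4, Kg4, Kg3, Kh2, Kg2.
Count: 22.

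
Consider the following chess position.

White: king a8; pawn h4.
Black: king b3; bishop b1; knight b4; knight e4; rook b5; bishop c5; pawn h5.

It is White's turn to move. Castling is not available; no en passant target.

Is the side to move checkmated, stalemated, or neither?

stalemate

White to move; white king on a8.
In check: no.
King squares — a7: attacked by Bc5; b7: attacked by Rb5; b8: attacked by Rb5.
Legal moves for White: none.
Not in check and no legal moves → stalemate.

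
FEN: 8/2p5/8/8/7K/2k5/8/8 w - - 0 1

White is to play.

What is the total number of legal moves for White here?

5

White to move; king on h4.
In check: no.
Legal moves: Kh5, Kg5, Kg4, Kh3, Kg3.
Count: 5.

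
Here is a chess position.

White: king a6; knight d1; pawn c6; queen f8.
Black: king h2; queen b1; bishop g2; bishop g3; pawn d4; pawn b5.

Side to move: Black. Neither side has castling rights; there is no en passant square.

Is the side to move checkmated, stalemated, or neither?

neither

Black to move; black king on h2.
In check: no.
Legal moves for Black include: Bb8, Bc7, Bd6, Be5, Bh4, Bf4, Bf2, Be1, Kh3, Kh1, Kg1, Bxc6, Bd5, Be4, Bh3, Bf3, Bh1, Bf1, ... (list truncated; more exist).
Black has legal moves and is not in check → neither.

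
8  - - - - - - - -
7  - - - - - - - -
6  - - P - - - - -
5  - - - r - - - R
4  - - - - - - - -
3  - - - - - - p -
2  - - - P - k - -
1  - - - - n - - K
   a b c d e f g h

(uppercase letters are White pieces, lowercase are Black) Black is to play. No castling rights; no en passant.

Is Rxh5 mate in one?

After Rxh5: white king on h1; in check: yes, from the black rook on h5.
King squares — g1: attacked by Kf2; g2: attacked by Ne1; h2: attacked by Pg3.
White has no legal moves → checkmate.

yes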